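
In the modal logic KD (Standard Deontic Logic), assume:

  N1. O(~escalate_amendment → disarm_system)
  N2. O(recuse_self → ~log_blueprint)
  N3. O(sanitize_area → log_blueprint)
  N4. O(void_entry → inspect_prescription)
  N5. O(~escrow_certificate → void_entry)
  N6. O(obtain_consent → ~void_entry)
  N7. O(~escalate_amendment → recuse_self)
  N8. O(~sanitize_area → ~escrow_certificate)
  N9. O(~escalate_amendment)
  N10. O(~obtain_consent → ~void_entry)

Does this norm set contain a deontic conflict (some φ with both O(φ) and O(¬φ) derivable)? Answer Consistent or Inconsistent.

By case analysis on ~obtain_consent: premise 10 gives O(~obtain_consent → ~void_entry) and premise 6 gives O(obtain_consent → ~void_entry), so O(~void_entry) either way.
Premise 5 is O(~escrow_certificate → void_entry); contrapositively O(~void_entry → escrow_certificate). Since O(~void_entry) holds, K gives O(escrow_certificate).
Premise 8, O(~sanitize_area → ~escrow_certificate), contraposes to O(escrow_certificate → sanitize_area); with O(escrow_certificate) we get O(sanitize_area).
From O(sanitize_area) and premise 3, O(sanitize_area → log_blueprint), we obtain O(log_blueprint).
Premise 2 is O(recuse_self → ~log_blueprint); contrapositively O(log_blueprint → ~recuse_self). Since O(log_blueprint) holds, K gives O(~recuse_self).
Premise 7 is O(~escalate_amendment → recuse_self); contrapositively O(~recuse_self → escalate_amendment). Since O(~recuse_self) holds, K gives O(escalate_amendment).
However, premise 9 gives O(~escalate_amendment).
We now have both O(escalate_amendment) and O(~escalate_amendment) — escalate_amendment is simultaneously obligatory and forbidden, violating the D-axiom.

Inconsistent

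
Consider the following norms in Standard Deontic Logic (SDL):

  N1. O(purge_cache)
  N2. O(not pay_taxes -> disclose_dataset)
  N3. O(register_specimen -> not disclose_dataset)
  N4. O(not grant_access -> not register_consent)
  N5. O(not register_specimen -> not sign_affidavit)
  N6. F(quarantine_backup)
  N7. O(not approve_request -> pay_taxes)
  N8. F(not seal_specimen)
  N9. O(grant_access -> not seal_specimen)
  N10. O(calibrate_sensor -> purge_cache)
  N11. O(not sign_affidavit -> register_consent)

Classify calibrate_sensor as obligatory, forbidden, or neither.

Neither

Premise 10 is O(calibrate_sensor -> purge_cache); even if O(purge_cache) held, inferring O(calibrate_sensor) would be affirming the consequent — invalid.
No premise or chain of K-axiom applications forces O(calibrate_sensor), and none forces O(not calibrate_sensor). So calibrate_sensor is neither obligatory nor forbidden under these norms.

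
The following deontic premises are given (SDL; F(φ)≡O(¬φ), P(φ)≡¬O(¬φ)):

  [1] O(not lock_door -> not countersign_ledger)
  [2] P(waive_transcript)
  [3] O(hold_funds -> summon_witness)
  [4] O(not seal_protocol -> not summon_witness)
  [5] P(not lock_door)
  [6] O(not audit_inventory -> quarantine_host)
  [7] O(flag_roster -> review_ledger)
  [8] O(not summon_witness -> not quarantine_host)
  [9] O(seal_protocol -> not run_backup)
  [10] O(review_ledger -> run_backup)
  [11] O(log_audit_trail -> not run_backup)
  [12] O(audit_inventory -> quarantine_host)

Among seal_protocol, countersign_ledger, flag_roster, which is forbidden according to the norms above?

flag_roster

Premises 6 and 12 are O(not audit_inventory -> quarantine_host) and O(audit_inventory -> quarantine_host); every ideal world satisfies not audit_inventory or audit_inventory, so in either case quarantine_host holds — hence O(quarantine_host).
Premise 8 is O(not summon_witness -> not quarantine_host); contrapositively O(quarantine_host -> summon_witness). Since O(quarantine_host) holds, K gives O(summon_witness).
Premise 4, O(not seal_protocol -> not summon_witness), contraposes to O(summon_witness -> seal_protocol); with O(summon_witness) we get O(seal_protocol).
Premise 9 is O(seal_protocol -> not run_backup); since O(seal_protocol), deontic closure gives O(not run_backup).
Premise 10, O(review_ledger -> run_backup), contraposes to O(not run_backup -> not review_ledger); with O(not run_backup) we get O(not review_ledger).
The contrapositive of premise 7 (O(flag_roster -> review_ledger)) is O(not review_ledger -> not flag_roster), and O(not review_ledger) is already established, so O(not flag_roster).
So O(not flag_roster) holds, i.e. flag_roster is forbidden. None of the other listed options is forbidden under the premises.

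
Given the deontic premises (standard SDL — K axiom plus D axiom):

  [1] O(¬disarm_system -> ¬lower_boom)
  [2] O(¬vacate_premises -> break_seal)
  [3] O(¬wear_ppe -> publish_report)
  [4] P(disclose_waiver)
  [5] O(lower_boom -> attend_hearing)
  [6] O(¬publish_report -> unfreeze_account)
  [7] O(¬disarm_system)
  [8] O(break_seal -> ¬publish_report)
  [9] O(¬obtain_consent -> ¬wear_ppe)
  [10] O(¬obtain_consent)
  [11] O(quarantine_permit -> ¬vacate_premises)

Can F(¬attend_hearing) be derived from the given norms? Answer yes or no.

No

Premise 5 is O(lower_boom -> attend_hearing), but O(lower_boom) is not derivable from the premises, so it does not yield O(attend_hearing).
No other premise forces O(attend_hearing). An ideal world satisfying every premise can still have ¬attend_hearing true, so F(¬attend_hearing) is not derivable.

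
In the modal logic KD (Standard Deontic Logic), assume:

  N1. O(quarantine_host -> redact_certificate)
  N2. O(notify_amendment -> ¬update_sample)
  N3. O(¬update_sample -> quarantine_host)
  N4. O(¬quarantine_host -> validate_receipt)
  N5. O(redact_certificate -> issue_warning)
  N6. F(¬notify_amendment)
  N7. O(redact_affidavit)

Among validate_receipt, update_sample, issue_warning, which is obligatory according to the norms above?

Premise 6, F(¬notify_amendment), is equivalent to O(notify_amendment).
Premise 2 is O(notify_amendment -> ¬update_sample); since O(notify_amendment), deontic closure gives O(¬update_sample).
Premise 3 is O(¬update_sample -> quarantine_host); since O(¬update_sample), deontic closure gives O(quarantine_host).
From O(quarantine_host) and premise 1, O(quarantine_host -> redact_certificate), we obtain O(redact_certificate).
With premise 5, O(redact_certificate -> issue_warning), the K-axiom yields O(issue_warning).
So O(issue_warning) holds — issue_warning is obligatory. None of the other listed options is made obligatory by any chain of premises.

issue_warning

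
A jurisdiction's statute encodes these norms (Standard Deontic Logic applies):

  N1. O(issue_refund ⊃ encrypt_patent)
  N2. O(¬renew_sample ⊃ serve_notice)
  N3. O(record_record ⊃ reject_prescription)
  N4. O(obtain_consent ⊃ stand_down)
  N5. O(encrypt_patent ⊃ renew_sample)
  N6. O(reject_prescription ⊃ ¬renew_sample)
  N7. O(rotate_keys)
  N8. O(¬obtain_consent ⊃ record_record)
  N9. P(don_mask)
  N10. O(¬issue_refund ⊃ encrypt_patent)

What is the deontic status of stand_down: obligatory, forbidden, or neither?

Obligatory

By case analysis on ¬issue_refund: premise 10 gives O(¬issue_refund ⊃ encrypt_patent) and premise 1 gives O(issue_refund ⊃ encrypt_patent), so O(encrypt_patent) either way.
Applying K to premise 5 (O(encrypt_patent ⊃ renew_sample)) and O(encrypt_patent) yields O(renew_sample).
Premise 6 is O(reject_prescription ⊃ ¬renew_sample); contrapositively O(renew_sample ⊃ ¬reject_prescription). Since O(renew_sample) holds, K gives O(¬reject_prescription).
Premise 3 is O(record_record ⊃ reject_prescription); contrapositively O(¬reject_prescription ⊃ ¬record_record). Since O(¬reject_prescription) holds, K gives O(¬record_record).
Premise 8, O(¬obtain_consent ⊃ record_record), contraposes to O(¬record_record ⊃ obtain_consent); with O(¬record_record) we get O(obtain_consent).
From O(obtain_consent) and premise 4, O(obtain_consent ⊃ stand_down), we obtain O(stand_down).
Premises 2, 7, 9 do not contribute to this derivation.
Hence stand_down is obligatory.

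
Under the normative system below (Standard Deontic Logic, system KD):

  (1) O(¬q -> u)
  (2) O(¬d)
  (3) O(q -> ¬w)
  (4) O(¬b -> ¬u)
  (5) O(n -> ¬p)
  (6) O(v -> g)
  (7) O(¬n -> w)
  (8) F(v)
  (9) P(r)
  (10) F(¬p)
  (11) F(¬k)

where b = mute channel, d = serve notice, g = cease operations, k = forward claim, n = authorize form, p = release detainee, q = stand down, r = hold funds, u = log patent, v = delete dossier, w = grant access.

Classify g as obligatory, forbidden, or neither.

Premise 6 is O(v -> g), but O(v) is not derivable from the premises, so it does not yield O(g).
No premise or chain of K-axiom applications forces O(g), and none forces O(¬g). So g is neither obligatory nor forbidden under these norms.

Neither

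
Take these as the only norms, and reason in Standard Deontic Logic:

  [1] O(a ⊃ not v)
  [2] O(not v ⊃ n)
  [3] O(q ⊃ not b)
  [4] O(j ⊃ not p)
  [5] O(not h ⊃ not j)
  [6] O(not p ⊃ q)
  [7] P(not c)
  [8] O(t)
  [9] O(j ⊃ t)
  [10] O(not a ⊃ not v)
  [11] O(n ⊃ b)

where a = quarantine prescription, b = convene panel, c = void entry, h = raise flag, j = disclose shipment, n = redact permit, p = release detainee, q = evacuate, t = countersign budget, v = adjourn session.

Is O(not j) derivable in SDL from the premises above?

Yes

By case analysis on not a: premise 10 gives O(not a ⊃ not v) and premise 1 gives O(a ⊃ not v), so O(not v) either way.
From O(not v) and premise 2, O(not v ⊃ n), we obtain O(n).
Applying K to premise 11 (O(n ⊃ b)) and O(n) yields O(b).
The contrapositive of premise 3 (O(q ⊃ not b)) is O(b ⊃ not q), and O(b) is already established, so O(not q).
Premise 6 is O(not p ⊃ q); contrapositively O(not q ⊃ p). Since O(not q) holds, K gives O(p).
Premise 4, O(j ⊃ not p), contraposes to O(p ⊃ not j); with O(p) we get O(not j).
Premises 5, 7, 8, 9 do not contribute to this derivation.
So O(not j) follows.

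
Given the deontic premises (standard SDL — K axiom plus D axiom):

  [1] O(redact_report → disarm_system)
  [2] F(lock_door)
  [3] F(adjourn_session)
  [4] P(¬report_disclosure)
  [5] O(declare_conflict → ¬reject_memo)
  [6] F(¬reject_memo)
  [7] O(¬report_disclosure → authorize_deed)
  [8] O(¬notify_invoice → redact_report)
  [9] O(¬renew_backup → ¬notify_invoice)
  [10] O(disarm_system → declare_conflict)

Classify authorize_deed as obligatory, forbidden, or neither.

Neither

Premise 7 is O(¬report_disclosure → authorize_deed), but O(¬report_disclosure) is not derivable from the premises (the permission P(¬report_disclosure) asserts only ¬O(report_disclosure), not O(¬report_disclosure)), so it does not yield O(authorize_deed).
No premise or chain of K-axiom applications forces O(authorize_deed), and none forces O(¬authorize_deed). So authorize_deed is neither obligatory nor forbidden under these norms.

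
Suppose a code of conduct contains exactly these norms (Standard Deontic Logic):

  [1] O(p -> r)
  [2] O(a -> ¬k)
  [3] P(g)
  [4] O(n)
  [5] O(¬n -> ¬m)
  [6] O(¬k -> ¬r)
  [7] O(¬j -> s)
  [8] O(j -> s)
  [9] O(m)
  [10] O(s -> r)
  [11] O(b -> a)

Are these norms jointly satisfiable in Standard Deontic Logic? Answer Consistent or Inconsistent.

Premise 5 is O(¬n -> ¬m), but O(¬n) is not derivable from the premises, so it does not yield O(¬m).
So O(¬m) is not derivable, and the apparent clash with O(m) does not arise.
A world satisfying every obligation exists (e.g. a=false, b=false, g=false, j=false, k=true, m=true, n=true, p=false, r=true, s=true); no atom is both obligatory and forbidden, so the set is consistent.

Consistent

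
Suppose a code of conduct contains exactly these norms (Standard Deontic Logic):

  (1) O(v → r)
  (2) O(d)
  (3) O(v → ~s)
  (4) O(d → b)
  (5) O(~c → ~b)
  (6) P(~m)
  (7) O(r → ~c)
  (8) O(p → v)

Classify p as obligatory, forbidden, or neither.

Forbidden

Premise 2 states O(d) outright.
With premise 4, O(d → b), the K-axiom yields O(b).
Premise 5, O(~c → ~b), contraposes to O(b → c); with O(b) we get O(c).
Premise 7 is O(r → ~c); contrapositively O(c → ~r). Since O(c) holds, K gives O(~r).
Premise 1, O(v → r), contraposes to O(~r → ~v); with O(~r) we get O(~v).
Premise 8 is O(p → v); contrapositively O(~v → ~p). Since O(~v) holds, K gives O(~p).
Premises 3, 6 do not contribute to this derivation.
Thus O(~p), which is F(p): p is forbidden.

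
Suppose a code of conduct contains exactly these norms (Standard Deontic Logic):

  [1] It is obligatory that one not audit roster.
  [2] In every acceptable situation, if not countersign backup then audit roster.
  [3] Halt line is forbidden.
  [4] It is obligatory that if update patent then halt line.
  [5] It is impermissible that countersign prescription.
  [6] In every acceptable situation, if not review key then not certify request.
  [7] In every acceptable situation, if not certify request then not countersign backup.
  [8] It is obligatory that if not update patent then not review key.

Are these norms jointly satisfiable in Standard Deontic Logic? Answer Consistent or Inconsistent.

Inconsistent

Premise 1 states O(¬audit_roster) outright.
Premise 2 is O(¬countersign_backup → audit_roster); contrapositively O(¬audit_roster → countersign_backup). Since O(¬audit_roster) holds, K gives O(countersign_backup).
Premise 7, O(¬certify_request → ¬countersign_backup), contraposes to O(countersign_backup → certify_request); with O(countersign_backup) we get O(certify_request).
The contrapositive of premise 6 (O(¬review_key → ¬certify_request)) is O(certify_request → review_key), and O(certify_request) is already established, so O(review_key).
Premise 8, O(¬update_patent → ¬review_key), contraposes to O(review_key → update_patent); with O(review_key) we get O(update_patent).
With premise 4, O(update_patent → halt_line), the K-axiom yields O(halt_line).
But premise 3, F(halt_line), means O(¬halt_line).
We now have both O(halt_line) and O(¬halt_line) — halt_line is simultaneously obligatory and forbidden, violating the D-axiom.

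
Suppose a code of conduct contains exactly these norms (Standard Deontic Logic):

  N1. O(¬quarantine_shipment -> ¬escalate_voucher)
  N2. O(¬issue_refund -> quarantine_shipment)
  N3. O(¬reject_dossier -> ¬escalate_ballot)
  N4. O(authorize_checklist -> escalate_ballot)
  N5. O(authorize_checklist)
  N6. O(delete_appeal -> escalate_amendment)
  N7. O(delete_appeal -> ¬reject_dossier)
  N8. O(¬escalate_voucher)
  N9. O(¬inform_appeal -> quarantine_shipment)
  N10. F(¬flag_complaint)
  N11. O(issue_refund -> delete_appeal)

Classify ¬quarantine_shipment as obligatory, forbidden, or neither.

Forbidden

Premise 5 states O(authorize_checklist) outright.
Premise 4 is O(authorize_checklist -> escalate_ballot); since O(authorize_checklist), deontic closure gives O(escalate_ballot).
Premise 3, O(¬reject_dossier -> ¬escalate_ballot), contraposes to O(escalate_ballot -> reject_dossier); with O(escalate_ballot) we get O(reject_dossier).
Premise 7 is O(delete_appeal -> ¬reject_dossier); contrapositively O(reject_dossier -> ¬delete_appeal). Since O(reject_dossier) holds, K gives O(¬delete_appeal).
The contrapositive of premise 11 (O(issue_refund -> delete_appeal)) is O(¬delete_appeal -> ¬issue_refund), and O(¬delete_appeal) is already established, so O(¬issue_refund).
Premise 2 is O(¬issue_refund -> quarantine_shipment); since O(¬issue_refund), deontic closure gives O(quarantine_shipment).
Premises 1, 6, 8, 9, 10 do not contribute to this derivation.
Thus O(quarantine_shipment), which is F(¬quarantine_shipment): ¬quarantine_shipment is forbidden.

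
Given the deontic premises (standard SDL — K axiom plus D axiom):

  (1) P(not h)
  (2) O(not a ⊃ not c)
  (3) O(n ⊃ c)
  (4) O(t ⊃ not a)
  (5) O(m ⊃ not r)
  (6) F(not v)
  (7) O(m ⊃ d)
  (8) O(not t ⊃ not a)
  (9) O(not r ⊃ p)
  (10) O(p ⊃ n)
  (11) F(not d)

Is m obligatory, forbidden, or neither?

Forbidden

By case analysis on not t: premise 8 gives O(not t ⊃ not a) and premise 4 gives O(t ⊃ not a), so O(not a) either way.
From O(not a) and premise 2, O(not a ⊃ not c), we obtain O(not c).
Premise 3, O(n ⊃ c), contraposes to O(not c ⊃ not n); with O(not c) we get O(not n).
The contrapositive of premise 10 (O(p ⊃ n)) is O(not n ⊃ not p), and O(not n) is already established, so O(not p).
Premise 9 is O(not r ⊃ p); contrapositively O(not p ⊃ r). Since O(not p) holds, K gives O(r).
Premise 5 is O(m ⊃ not r); contrapositively O(r ⊃ not m). Since O(r) holds, K gives O(not m).
Premises 1, 6, 7, 11 do not contribute to this derivation.
Thus O(not m), which is F(m): m is forbidden.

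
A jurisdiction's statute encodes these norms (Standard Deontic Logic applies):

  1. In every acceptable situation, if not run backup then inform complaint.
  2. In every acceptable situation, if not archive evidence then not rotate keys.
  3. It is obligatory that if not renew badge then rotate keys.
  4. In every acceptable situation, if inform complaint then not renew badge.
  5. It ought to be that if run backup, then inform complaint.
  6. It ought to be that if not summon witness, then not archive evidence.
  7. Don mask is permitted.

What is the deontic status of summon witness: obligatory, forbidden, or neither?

Obligatory

By case analysis on run_backup: premise 5 gives O(run_backup → inform_complaint) and premise 1 gives O(¬run_backup → inform_complaint), so O(inform_complaint) either way.
Premise 4 is O(inform_complaint → ¬renew_badge); since O(inform_complaint), deontic closure gives O(¬renew_badge).
Premise 3 is O(¬renew_badge → rotate_keys); since O(¬renew_badge), deontic closure gives O(rotate_keys).
The contrapositive of premise 2 (O(¬archive_evidence → ¬rotate_keys)) is O(rotate_keys → archive_evidence), and O(rotate_keys) is already established, so O(archive_evidence).
Premise 6 is O(¬summon_witness → ¬archive_evidence); contrapositively O(archive_evidence → summon_witness). Since O(archive_evidence) holds, K gives O(summon_witness).
Premise 7 does not contribute to this derivation.
Hence summon_witness is obligatory.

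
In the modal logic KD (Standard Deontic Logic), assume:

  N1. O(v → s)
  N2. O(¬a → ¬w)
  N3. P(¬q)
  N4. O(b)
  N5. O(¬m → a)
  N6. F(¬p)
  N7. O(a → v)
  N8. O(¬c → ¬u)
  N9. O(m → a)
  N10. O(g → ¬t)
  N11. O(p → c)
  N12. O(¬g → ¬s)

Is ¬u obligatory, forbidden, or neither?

Premise 8 is O(¬c → ¬u), but O(¬c) is not derivable from the premises, so it does not yield O(¬u).
No premise or chain of K-axiom applications forces O(¬u), and none forces O(u). So ¬u is neither obligatory nor forbidden under these norms.

Neither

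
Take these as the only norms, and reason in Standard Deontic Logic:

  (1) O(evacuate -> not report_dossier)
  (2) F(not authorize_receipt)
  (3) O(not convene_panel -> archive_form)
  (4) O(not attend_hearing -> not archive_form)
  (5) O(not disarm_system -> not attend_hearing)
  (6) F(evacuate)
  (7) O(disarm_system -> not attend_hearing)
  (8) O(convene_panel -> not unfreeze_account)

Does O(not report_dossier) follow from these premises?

Premise 1 is O(evacuate -> not report_dossier), but O(evacuate) is not derivable from the premises, so it does not yield O(not report_dossier).
No other premise forces O(not report_dossier). An ideal world satisfying every premise can still have not report_dossier false, so O(not report_dossier) is not derivable.

No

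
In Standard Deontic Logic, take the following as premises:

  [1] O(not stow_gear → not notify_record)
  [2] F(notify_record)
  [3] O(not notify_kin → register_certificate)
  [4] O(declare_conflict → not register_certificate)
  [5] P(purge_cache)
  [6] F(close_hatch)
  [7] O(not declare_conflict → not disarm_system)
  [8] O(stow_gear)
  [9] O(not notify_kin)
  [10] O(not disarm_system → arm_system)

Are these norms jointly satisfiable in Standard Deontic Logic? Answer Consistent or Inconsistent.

Premise 1 is O(not stow_gear → not notify_record); even if O(not notify_record) held, inferring O(not stow_gear) would be affirming the consequent — invalid.
So O(not stow_gear) is not derivable, and the apparent clash with O(stow_gear) does not arise.
A world satisfying every obligation exists (e.g. arm_system=true, close_hatch=false, declare_conflict=false, disarm_system=false, notify_kin=false, notify_record=false, purge_cache=false, register_certificate=true, stow_gear=true); no atom is both obligatory and forbidden, so the set is consistent.

Consistent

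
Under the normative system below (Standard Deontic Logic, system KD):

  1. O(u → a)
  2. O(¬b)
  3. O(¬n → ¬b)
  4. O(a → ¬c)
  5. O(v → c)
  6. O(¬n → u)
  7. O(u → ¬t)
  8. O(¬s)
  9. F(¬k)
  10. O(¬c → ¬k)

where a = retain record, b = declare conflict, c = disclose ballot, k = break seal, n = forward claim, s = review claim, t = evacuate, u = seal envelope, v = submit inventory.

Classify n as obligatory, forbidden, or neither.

Premise 9 is F(¬k), i.e. O(k).
Premise 10 is O(¬c → ¬k); contrapositively O(k → c). Since O(k) holds, K gives O(c).
Premise 4 is O(a → ¬c); contrapositively O(c → ¬a). Since O(c) holds, K gives O(¬a).
Premise 1 is O(u → a); contrapositively O(¬a → ¬u). Since O(¬a) holds, K gives O(¬u).
Premise 6 is O(¬n → u); contrapositively O(¬u → n). Since O(¬u) holds, K gives O(n).
Premises 2, 3, 5, 7, 8 do not contribute to this derivation.
Hence n is obligatory.

Obligatory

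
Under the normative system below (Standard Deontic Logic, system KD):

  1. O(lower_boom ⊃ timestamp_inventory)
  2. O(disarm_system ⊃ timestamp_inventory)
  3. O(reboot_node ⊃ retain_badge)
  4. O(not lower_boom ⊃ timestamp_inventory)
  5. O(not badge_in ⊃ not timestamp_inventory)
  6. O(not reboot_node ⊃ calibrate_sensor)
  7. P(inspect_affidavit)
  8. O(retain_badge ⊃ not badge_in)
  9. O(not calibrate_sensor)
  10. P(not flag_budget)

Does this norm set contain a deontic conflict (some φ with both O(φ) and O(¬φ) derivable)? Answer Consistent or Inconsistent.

Inconsistent

Premises 1 and 4 cover both cases: O(lower_boom ⊃ timestamp_inventory) and O(not lower_boom ⊃ timestamp_inventory). Since lower_boom ∨ not lower_boom is a tautology, O(timestamp_inventory) follows.
The contrapositive of premise 5 (O(not badge_in ⊃ not timestamp_inventory)) is O(timestamp_inventory ⊃ badge_in), and O(timestamp_inventory) is already established, so O(badge_in).
The contrapositive of premise 8 (O(retain_badge ⊃ not badge_in)) is O(badge_in ⊃ not retain_badge), and O(badge_in) is already established, so O(not retain_badge).
Premise 3 is O(reboot_node ⊃ retain_badge); contrapositively O(not retain_badge ⊃ not reboot_node). Since O(not retain_badge) holds, K gives O(not reboot_node).
With premise 6, O(not reboot_node ⊃ calibrate_sensor), the K-axiom yields O(calibrate_sensor).
But premise 9 directly asserts O(not calibrate_sensor).
We now have both O(calibrate_sensor) and O(not calibrate_sensor) — calibrate_sensor is simultaneously obligatory and forbidden, violating the D-axiom.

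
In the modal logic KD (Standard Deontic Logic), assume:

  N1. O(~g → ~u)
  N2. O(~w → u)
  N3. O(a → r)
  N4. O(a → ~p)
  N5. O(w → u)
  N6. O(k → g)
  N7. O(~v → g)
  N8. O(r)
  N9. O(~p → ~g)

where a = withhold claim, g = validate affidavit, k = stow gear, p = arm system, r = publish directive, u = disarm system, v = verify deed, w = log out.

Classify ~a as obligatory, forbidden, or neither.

Premises 5 and 2 are O(w → u) and O(~w → u); every ideal world satisfies w or ~w, so in either case u holds — hence O(u).
The contrapositive of premise 1 (O(~g → ~u)) is O(u → g), and O(u) is already established, so O(g).
The contrapositive of premise 9 (O(~p → ~g)) is O(g → p), and O(g) is already established, so O(p).
The contrapositive of premise 4 (O(a → ~p)) is O(p → ~a), and O(p) is already established, so O(~a).
Premises 3, 6, 7, 8 do not contribute to this derivation.
Hence ~a is obligatory.

Obligatory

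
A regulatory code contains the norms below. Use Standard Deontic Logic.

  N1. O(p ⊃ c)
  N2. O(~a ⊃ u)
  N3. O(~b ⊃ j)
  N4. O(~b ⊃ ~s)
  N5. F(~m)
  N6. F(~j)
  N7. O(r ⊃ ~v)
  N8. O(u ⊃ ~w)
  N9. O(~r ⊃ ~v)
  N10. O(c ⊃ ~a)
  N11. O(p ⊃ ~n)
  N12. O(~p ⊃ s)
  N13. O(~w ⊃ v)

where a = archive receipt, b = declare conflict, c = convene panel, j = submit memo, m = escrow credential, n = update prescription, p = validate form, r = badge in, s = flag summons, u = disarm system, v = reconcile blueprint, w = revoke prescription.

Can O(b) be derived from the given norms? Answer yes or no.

Yes

By case analysis on ~r: premise 9 gives O(~r ⊃ ~v) and premise 7 gives O(r ⊃ ~v), so O(~v) either way.
The contrapositive of premise 13 (O(~w ⊃ v)) is O(~v ⊃ w), and O(~v) is already established, so O(w).
Premise 8 is O(u ⊃ ~w); contrapositively O(w ⊃ ~u). Since O(w) holds, K gives O(~u).
Premise 2 is O(~a ⊃ u); contrapositively O(~u ⊃ a). Since O(~u) holds, K gives O(a).
Premise 10, O(c ⊃ ~a), contraposes to O(a ⊃ ~c); with O(a) we get O(~c).
Premise 1, O(p ⊃ c), contraposes to O(~c ⊃ ~p); with O(~c) we get O(~p).
Premise 12 is O(~p ⊃ s); since O(~p), deontic closure gives O(s).
Premise 4, O(~b ⊃ ~s), contraposes to O(s ⊃ b); with O(s) we get O(b).
Premises 3, 5, 6, 11 do not contribute to this derivation.
So O(b) follows.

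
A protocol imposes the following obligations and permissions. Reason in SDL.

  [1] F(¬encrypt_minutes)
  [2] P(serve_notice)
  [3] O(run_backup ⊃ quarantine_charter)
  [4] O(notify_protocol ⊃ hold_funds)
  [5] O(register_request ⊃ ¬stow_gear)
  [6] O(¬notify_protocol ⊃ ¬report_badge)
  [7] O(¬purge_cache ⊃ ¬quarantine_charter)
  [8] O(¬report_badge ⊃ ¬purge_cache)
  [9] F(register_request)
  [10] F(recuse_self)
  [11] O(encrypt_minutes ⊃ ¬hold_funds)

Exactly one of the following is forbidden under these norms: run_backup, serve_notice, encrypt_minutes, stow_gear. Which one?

run_backup

Premise 1 is F(¬encrypt_minutes), i.e. O(encrypt_minutes).
Applying K to premise 11 (O(encrypt_minutes ⊃ ¬hold_funds)) and O(encrypt_minutes) yields O(¬hold_funds).
Premise 4 is O(notify_protocol ⊃ hold_funds); contrapositively O(¬hold_funds ⊃ ¬notify_protocol). Since O(¬hold_funds) holds, K gives O(¬notify_protocol).
Premise 6 is O(¬notify_protocol ⊃ ¬report_badge); since O(¬notify_protocol), deontic closure gives O(¬report_badge).
Applying K to premise 8 (O(¬report_badge ⊃ ¬purge_cache)) and O(¬report_badge) yields O(¬purge_cache).
Premise 7 is O(¬purge_cache ⊃ ¬quarantine_charter); since O(¬purge_cache), deontic closure gives O(¬quarantine_charter).
The contrapositive of premise 3 (O(run_backup ⊃ quarantine_charter)) is O(¬quarantine_charter ⊃ ¬run_backup), and O(¬quarantine_charter) is already established, so O(¬run_backup).
So O(¬run_backup) holds, i.e. run_backup is forbidden. None of the other listed options is forbidden under the premises.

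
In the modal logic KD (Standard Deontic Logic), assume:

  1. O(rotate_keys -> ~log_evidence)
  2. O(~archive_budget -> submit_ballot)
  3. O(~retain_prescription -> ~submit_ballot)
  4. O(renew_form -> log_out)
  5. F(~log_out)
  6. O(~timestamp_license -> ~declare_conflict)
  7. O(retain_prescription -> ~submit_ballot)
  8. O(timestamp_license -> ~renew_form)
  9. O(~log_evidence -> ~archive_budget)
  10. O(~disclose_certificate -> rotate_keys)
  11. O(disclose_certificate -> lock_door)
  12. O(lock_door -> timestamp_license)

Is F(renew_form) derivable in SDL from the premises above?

Yes

By case analysis on ~retain_prescription: premise 3 gives O(~retain_prescription -> ~submit_ballot) and premise 7 gives O(retain_prescription -> ~submit_ballot), so O(~submit_ballot) either way.
Premise 2 is O(~archive_budget -> submit_ballot); contrapositively O(~submit_ballot -> archive_budget). Since O(~submit_ballot) holds, K gives O(archive_budget).
Premise 9, O(~log_evidence -> ~archive_budget), contraposes to O(archive_budget -> log_evidence); with O(archive_budget) we get O(log_evidence).
Premise 1, O(rotate_keys -> ~log_evidence), contraposes to O(log_evidence -> ~rotate_keys); with O(log_evidence) we get O(~rotate_keys).
The contrapositive of premise 10 (O(~disclose_certificate -> rotate_keys)) is O(~rotate_keys -> disclose_certificate), and O(~rotate_keys) is already established, so O(disclose_certificate).
With premise 11, O(disclose_certificate -> lock_door), the K-axiom yields O(lock_door).
Premise 12 is O(lock_door -> timestamp_license); since O(lock_door), deontic closure gives O(timestamp_license).
Applying K to premise 8 (O(timestamp_license -> ~renew_form)) and O(timestamp_license) yields O(~renew_form).
Premises 4, 5, 6 do not contribute to this derivation.
So O(~renew_form) holds, i.e. F(renew_form). The claim follows.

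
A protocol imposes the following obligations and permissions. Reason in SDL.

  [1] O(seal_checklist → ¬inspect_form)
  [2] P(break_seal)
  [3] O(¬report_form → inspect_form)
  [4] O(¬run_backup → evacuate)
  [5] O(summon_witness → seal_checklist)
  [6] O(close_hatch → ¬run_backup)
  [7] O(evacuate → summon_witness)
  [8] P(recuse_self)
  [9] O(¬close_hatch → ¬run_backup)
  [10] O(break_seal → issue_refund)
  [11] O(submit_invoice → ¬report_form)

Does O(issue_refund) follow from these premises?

Premise 10 is O(break_seal → issue_refund), but O(break_seal) is not derivable from the premises (the permission P(break_seal) asserts only ¬O(¬break_seal), not O(break_seal)), so it does not yield O(issue_refund).
No other premise forces O(issue_refund). An ideal world satisfying every premise can still have issue_refund false, so O(issue_refund) is not derivable.

No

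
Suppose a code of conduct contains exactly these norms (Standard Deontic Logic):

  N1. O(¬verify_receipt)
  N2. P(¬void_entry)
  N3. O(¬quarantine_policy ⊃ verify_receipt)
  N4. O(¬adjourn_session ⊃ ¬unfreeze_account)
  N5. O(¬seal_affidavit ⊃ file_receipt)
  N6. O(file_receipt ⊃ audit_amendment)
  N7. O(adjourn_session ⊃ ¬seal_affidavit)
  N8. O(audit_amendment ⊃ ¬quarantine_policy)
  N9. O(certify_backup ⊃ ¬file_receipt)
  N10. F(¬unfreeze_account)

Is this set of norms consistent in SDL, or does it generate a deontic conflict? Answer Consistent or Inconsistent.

Premise 1 gives O(¬verify_receipt).
The contrapositive of premise 3 (O(¬quarantine_policy ⊃ verify_receipt)) is O(¬verify_receipt ⊃ quarantine_policy), and O(¬verify_receipt) is already established, so O(quarantine_policy).
Premise 8 is O(audit_amendment ⊃ ¬quarantine_policy); contrapositively O(quarantine_policy ⊃ ¬audit_amendment). Since O(quarantine_policy) holds, K gives O(¬audit_amendment).
Premise 6 is O(file_receipt ⊃ audit_amendment); contrapositively O(¬audit_amendment ⊃ ¬file_receipt). Since O(¬audit_amendment) holds, K gives O(¬file_receipt).
The contrapositive of premise 5 (O(¬seal_affidavit ⊃ file_receipt)) is O(¬file_receipt ⊃ seal_affidavit), and O(¬file_receipt) is already established, so O(seal_affidavit).
The contrapositive of premise 7 (O(adjourn_session ⊃ ¬seal_affidavit)) is O(seal_affidavit ⊃ ¬adjourn_session), and O(seal_affidavit) is already established, so O(¬adjourn_session).
Applying K to premise 4 (O(¬adjourn_session ⊃ ¬unfreeze_account)) and O(¬adjourn_session) yields O(¬unfreeze_account).
Yet premise 10 is F(¬unfreeze_account), i.e. O(unfreeze_account).
We now have both O(¬unfreeze_account) and O(unfreeze_account) — unfreeze_account is simultaneously obligatory and forbidden, violating the D-axiom.

Inconsistent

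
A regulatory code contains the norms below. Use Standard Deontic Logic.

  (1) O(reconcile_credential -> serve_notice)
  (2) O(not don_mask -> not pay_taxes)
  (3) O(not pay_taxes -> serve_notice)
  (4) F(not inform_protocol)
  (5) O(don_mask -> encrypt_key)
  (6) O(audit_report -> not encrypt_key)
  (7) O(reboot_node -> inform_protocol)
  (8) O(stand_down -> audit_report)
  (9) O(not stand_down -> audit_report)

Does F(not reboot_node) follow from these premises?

Premise 7 is O(reboot_node -> inform_protocol); even if O(inform_protocol) held, inferring O(reboot_node) would be affirming the consequent — invalid.
No other premise forces O(reboot_node). An ideal world satisfying every premise can still have not reboot_node true, so F(not reboot_node) is not derivable.

No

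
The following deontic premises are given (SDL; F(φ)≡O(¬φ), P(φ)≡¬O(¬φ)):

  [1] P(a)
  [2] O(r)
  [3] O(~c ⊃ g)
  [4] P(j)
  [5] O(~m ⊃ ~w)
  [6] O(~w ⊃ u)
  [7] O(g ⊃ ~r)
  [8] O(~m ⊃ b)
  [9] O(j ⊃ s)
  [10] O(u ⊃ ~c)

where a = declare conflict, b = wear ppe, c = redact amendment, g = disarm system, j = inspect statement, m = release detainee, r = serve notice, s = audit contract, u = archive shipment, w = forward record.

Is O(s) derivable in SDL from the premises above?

No

Premise 9 is O(j ⊃ s), but O(j) is not derivable from the premises (the permission P(j) asserts only ~O(~j), not O(j)), so it does not yield O(s).
No other premise forces O(s). An ideal world satisfying every premise can still have s false, so O(s) is not derivable.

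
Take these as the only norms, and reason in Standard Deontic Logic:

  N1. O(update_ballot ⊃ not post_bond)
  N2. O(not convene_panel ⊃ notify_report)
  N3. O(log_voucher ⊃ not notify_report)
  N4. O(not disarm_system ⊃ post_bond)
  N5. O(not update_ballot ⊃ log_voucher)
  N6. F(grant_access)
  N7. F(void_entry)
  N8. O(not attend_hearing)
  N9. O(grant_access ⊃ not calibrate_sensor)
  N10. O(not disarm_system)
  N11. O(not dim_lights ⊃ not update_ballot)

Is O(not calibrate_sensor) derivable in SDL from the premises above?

Premise 9 is O(grant_access ⊃ not calibrate_sensor), but O(grant_access) is not derivable from the premises, so it does not yield O(not calibrate_sensor).
No other premise forces O(not calibrate_sensor). An ideal world satisfying every premise can still have not calibrate_sensor false, so O(not calibrate_sensor) is not derivable.

No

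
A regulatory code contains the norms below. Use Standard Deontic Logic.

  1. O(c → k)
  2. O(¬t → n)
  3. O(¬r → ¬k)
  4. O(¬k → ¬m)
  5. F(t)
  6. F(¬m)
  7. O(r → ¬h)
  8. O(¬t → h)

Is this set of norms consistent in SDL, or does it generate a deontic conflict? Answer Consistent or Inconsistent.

Premise 6 is F(¬m), i.e. O(m).
Premise 4 is O(¬k → ¬m); contrapositively O(m → k). Since O(m) holds, K gives O(k).
Premise 3 is O(¬r → ¬k); contrapositively O(k → r). Since O(k) holds, K gives O(r).
Applying K to premise 7 (O(r → ¬h)) and O(r) yields O(¬h).
Premise 8 is O(¬t → h); contrapositively O(¬h → t). Since O(¬h) holds, K gives O(t).
However, F(t) at premise 5 amounts to O(¬t).
We now have both O(t) and O(¬t) — t is simultaneously obligatory and forbidden, violating the D-axiom.

Inconsistent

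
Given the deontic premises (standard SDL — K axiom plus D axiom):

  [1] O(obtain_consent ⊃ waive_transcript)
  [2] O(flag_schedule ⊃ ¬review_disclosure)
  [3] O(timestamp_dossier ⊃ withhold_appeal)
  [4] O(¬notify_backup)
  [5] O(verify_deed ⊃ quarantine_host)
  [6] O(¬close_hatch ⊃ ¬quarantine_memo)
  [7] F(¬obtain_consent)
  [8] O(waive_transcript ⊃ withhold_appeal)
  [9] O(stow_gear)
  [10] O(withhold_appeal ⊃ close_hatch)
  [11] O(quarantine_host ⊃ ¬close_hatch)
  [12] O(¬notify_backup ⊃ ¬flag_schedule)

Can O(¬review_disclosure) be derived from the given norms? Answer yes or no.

No

Premise 2 is O(flag_schedule ⊃ ¬review_disclosure), but O(flag_schedule) is not derivable from the premises, so it does not yield O(¬review_disclosure).
No other premise forces O(¬review_disclosure). An ideal world satisfying every premise can still have ¬review_disclosure false, so O(¬review_disclosure) is not derivable.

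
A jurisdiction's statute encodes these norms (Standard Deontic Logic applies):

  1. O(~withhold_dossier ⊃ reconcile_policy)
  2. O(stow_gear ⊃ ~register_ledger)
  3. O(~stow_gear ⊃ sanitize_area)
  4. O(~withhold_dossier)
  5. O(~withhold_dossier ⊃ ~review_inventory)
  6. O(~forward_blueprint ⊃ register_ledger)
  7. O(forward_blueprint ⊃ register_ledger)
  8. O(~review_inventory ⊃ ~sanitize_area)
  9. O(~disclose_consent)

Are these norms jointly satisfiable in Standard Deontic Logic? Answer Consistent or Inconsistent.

Premises 6 and 7 are O(~forward_blueprint ⊃ register_ledger) and O(forward_blueprint ⊃ register_ledger); every ideal world satisfies ~forward_blueprint or forward_blueprint, so in either case register_ledger holds — hence O(register_ledger).
The contrapositive of premise 2 (O(stow_gear ⊃ ~register_ledger)) is O(register_ledger ⊃ ~stow_gear), and O(register_ledger) is already established, so O(~stow_gear).
From O(~stow_gear) and premise 3, O(~stow_gear ⊃ sanitize_area), we obtain O(sanitize_area).
The contrapositive of premise 8 (O(~review_inventory ⊃ ~sanitize_area)) is O(sanitize_area ⊃ review_inventory), and O(sanitize_area) is already established, so O(review_inventory).
The contrapositive of premise 5 (O(~withhold_dossier ⊃ ~review_inventory)) is O(review_inventory ⊃ withhold_dossier), and O(review_inventory) is already established, so O(withhold_dossier).
Yet premise 4 states O(~withhold_dossier).
We now have both O(withhold_dossier) and O(~withhold_dossier) — withhold_dossier is simultaneously obligatory and forbidden, violating the D-axiom.

Inconsistent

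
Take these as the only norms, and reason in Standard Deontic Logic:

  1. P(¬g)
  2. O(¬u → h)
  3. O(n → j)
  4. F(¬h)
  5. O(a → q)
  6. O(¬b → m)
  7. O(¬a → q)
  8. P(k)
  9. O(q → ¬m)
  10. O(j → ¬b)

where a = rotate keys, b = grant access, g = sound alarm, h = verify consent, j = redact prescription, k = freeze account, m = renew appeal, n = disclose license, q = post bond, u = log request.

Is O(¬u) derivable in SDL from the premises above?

Premise 2 is O(¬u → h); even if O(h) held, inferring O(¬u) would be affirming the consequent — invalid.
No other premise forces O(¬u). An ideal world satisfying every premise can still have ¬u false, so O(¬u) is not derivable.

No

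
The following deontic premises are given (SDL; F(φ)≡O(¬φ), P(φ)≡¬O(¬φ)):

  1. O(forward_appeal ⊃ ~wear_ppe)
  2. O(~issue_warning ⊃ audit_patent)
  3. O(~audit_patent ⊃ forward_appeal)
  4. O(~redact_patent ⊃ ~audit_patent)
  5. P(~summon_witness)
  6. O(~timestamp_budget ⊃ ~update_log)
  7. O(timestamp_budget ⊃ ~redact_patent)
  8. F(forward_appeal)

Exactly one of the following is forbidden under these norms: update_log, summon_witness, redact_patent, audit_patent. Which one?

update_log

F(forward_appeal) at premise 8 means O(~forward_appeal).
Premise 3 is O(~audit_patent ⊃ forward_appeal); contrapositively O(~forward_appeal ⊃ audit_patent). Since O(~forward_appeal) holds, K gives O(audit_patent).
Premise 4, O(~redact_patent ⊃ ~audit_patent), contraposes to O(audit_patent ⊃ redact_patent); with O(audit_patent) we get O(redact_patent).
The contrapositive of premise 7 (O(timestamp_budget ⊃ ~redact_patent)) is O(redact_patent ⊃ ~timestamp_budget), and O(redact_patent) is already established, so O(~timestamp_budget).
Applying K to premise 6 (O(~timestamp_budget ⊃ ~update_log)) and O(~timestamp_budget) yields O(~update_log).
So O(~update_log) holds, i.e. update_log is forbidden. None of the other listed options is forbidden under the premises.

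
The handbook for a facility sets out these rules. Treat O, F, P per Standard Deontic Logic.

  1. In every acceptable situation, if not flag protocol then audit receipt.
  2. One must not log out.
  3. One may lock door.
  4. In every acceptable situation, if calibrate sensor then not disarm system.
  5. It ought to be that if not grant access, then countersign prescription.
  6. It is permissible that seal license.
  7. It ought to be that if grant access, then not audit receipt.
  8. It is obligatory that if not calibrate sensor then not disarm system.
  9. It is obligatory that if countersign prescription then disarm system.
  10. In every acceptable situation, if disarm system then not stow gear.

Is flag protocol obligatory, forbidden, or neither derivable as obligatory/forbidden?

Premises 4 and 8 are O(calibrate_sensor → ¬disarm_system) and O(¬calibrate_sensor → ¬disarm_system); every ideal world satisfies calibrate_sensor or ¬calibrate_sensor, so in either case ¬disarm_system holds — hence O(¬disarm_system).
Premise 9, O(countersign_prescription → disarm_system), contraposes to O(¬disarm_system → ¬countersign_prescription); with O(¬disarm_system) we get O(¬countersign_prescription).
Premise 5 is O(¬grant_access → countersign_prescription); contrapositively O(¬countersign_prescription → grant_access). Since O(¬countersign_prescription) holds, K gives O(grant_access).
Premise 7 is O(grant_access → ¬audit_receipt); since O(grant_access), deontic closure gives O(¬audit_receipt).
The contrapositive of premise 1 (O(¬flag_protocol → audit_receipt)) is O(¬audit_receipt → flag_protocol), and O(¬audit_receipt) is already established, so O(flag_protocol).
Premises 2, 3, 6, 10 do not contribute to this derivation.
Hence flag_protocol is obligatory.

Obligatory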